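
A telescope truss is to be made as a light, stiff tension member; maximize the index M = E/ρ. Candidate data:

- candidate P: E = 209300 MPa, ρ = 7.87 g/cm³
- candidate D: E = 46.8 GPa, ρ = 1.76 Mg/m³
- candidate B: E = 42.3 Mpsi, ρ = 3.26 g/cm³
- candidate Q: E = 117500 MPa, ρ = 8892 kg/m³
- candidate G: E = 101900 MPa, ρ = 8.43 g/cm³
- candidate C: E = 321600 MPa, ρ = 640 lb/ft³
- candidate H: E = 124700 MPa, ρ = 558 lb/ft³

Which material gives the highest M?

Normalizing units and computing the index:
  candidate P: E = 209.3 GPa, ρ = 7870 kg/m³
  candidate D: E = 46.80 GPa, ρ = 1760 kg/m³
  candidate B: E = 291.6 GPa, ρ = 3260 kg/m³
  candidate Q: E = 117.5 GPa, ρ = 8892 kg/m³
  candidate G: E = 101.9 GPa, ρ = 8430 kg/m³
  candidate C: E = 321.6 GPa, ρ = 10250 kg/m³
  candidate H: E = 124.7 GPa, ρ = 8938 kg/m³
  candidate B: M = 89.5 MN·m/kg
  candidate C: M = 31.4 MN·m/kg
  candidate P: M = 26.6 MN·m/kg
  candidate D: M = 26.6 MN·m/kg
  candidate H: M = 14.0 MN·m/kg
  candidate Q: M = 13.2 MN·m/kg
  candidate G: M = 12.1 MN·m/kg
The maximum is for candidate B.

candidate B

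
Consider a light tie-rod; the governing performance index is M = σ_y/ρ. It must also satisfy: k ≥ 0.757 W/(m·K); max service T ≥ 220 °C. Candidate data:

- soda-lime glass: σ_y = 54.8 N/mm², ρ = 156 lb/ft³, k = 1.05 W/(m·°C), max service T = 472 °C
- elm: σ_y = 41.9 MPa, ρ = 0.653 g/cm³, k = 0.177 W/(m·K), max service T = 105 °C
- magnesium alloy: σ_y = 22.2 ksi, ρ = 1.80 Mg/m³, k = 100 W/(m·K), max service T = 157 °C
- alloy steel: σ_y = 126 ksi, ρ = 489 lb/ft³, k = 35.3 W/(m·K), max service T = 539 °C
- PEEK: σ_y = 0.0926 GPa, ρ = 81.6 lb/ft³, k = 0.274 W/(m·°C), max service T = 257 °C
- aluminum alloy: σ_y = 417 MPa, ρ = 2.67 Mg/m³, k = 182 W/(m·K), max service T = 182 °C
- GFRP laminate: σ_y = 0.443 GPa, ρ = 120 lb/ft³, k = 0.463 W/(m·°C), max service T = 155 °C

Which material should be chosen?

Screen on constraints: k ≥ 0.757 W/(m·K); max service T ≥ 220 °C. Survivors: soda-lime glass, alloy steel.
In SI units:
  soda-lime glass: σ_y = 54.80 MPa, ρ = 2499 kg/m³
  alloy steel: σ_y = 868.7 MPa, ρ = 7833 kg/m³
  alloy steel: M = 111 kN·m/kg
  soda-lime glass: M = 21.9 kN·m/kg
Highest index: alloy steel.

alloy steel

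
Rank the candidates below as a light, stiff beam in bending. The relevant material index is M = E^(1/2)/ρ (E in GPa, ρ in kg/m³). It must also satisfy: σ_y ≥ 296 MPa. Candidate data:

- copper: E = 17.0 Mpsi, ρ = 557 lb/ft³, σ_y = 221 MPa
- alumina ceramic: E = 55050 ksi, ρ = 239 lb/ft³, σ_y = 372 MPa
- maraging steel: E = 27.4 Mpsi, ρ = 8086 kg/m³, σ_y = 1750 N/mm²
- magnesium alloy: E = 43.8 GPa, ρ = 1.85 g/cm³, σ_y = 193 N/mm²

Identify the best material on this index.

Screen on constraints: σ_y ≥ 296 MPa. Survivors: alumina ceramic, maraging steel.
Convert each candidate to consistent units, then evaluate M:
  alumina ceramic: E = 379.6 GPa, ρ = 3828 kg/m³
  maraging steel: E = 188.9 GPa, ρ = 8086 kg/m³
  alumina ceramic: M = 5.09×10⁻³
  maraging steel: M = 1.70×10⁻³
Alumina ceramic has the largest M.

alumina ceramic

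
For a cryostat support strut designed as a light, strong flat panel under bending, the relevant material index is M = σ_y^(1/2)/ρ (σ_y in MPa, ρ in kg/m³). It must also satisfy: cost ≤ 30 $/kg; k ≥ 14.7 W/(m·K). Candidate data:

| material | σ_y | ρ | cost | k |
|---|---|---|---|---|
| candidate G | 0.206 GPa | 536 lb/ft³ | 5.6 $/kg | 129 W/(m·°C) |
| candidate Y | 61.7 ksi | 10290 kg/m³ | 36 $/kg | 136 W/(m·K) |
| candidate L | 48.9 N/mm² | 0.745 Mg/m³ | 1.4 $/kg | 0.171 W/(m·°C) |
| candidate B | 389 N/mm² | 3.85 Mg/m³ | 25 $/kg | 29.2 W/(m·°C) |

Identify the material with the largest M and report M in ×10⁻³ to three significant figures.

Screen on constraints: cost ≤ 30 $/kg; k ≥ 14.7 W/(m·K). Survivors: candidate G, candidate B.
In SI units:
  candidate G: σ_y = 206.0 MPa, ρ = 8586 kg/m³
  candidate B: σ_y = 389.0 MPa, ρ = 3850 kg/m³
  candidate B: M = 5.12×10⁻³
  candidate G: M = 1.67×10⁻³
Candidate B ranks first.

candidate B, M = 5.12×10⁻³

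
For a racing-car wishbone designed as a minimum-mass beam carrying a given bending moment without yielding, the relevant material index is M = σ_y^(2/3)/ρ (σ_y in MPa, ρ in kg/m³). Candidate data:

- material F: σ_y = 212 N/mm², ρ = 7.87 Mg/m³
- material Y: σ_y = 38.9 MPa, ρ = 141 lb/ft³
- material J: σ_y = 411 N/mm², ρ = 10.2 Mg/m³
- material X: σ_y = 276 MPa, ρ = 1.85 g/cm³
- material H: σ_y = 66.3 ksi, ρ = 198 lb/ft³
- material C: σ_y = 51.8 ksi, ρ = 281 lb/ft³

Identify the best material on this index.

material X

Putting every candidate on a common basis:
  material F: σ_y = 212.0 MPa, ρ = 7870 kg/m³
  material Y: σ_y = 38.90 MPa, ρ = 2259 kg/m³
  material J: σ_y = 411.0 MPa, ρ = 10200 kg/m³
  material X: σ_y = 276.0 MPa, ρ = 1850 kg/m³
  material H: σ_y = 457.1 MPa, ρ = 3172 kg/m³
  material C: σ_y = 357.1 MPa, ρ = 4501 kg/m³
  material X: M = 22.9×10⁻³
  material H: M = 18.7×10⁻³
  material C: M = 11.2×10⁻³
  material J: M = 5.42×10⁻³
  material Y: M = 5.08×10⁻³
  material F: M = 4.52×10⁻³
Material X has the largest M.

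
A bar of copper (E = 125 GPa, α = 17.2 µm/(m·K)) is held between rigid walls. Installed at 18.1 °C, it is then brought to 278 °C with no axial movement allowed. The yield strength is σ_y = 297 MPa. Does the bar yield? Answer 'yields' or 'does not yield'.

ΔT = 259.9 K. Constrained thermal stress σ = E·α·ΔT = 125.0×10³ MPa × 17.2×10⁻⁶ × 259.9 = 559 MPa (compressive).
Compare to σ_y = 297 MPa: σ ≥ σ_y, so it yields.

yields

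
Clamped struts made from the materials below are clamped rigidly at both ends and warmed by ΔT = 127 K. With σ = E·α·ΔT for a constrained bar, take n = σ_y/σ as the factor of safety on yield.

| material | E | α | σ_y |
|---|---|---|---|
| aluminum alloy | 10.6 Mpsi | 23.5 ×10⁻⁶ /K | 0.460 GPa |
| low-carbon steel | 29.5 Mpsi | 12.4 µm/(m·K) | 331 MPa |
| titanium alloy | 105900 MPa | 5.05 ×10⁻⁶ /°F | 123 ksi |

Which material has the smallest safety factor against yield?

Converting E to GPa, α to ×10⁻⁶/K, σ_y to MPa, then σ and n for each:
  aluminum alloy: E = 73.08, α = 23.5, σ_y = 460.0 → σ = 218 MPa, n = 2.11
  low-carbon steel: E = 203.4, α = 12.4, σ_y = 331.0 → σ = 320 MPa, n = 1.03
  titanium alloy: E = 105.9, α = 9.09, σ_y = 848.1 → σ = 122 MPa, n = 6.94
Low-carbon steel has the lowest safety factor, n = 1.03.

low-carbon steel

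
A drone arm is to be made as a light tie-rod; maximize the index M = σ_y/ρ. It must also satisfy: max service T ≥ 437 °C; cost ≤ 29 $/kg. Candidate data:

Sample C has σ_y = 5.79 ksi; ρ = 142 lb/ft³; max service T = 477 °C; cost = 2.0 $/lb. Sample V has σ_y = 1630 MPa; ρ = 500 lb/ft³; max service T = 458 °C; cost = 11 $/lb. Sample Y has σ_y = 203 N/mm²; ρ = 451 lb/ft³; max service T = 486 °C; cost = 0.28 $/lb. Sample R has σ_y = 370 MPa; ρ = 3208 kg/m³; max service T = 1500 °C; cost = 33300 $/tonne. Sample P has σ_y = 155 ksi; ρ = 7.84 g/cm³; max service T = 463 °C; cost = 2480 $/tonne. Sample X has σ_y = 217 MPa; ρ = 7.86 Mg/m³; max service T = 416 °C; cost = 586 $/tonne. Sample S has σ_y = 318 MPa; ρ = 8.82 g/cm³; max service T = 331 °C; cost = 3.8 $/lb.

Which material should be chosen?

Screen on constraints: max service T ≥ 437 °C; cost ≤ 29 $/kg. Survivors: sample C, sample V, sample Y, sample P.
After converting to SI:
  sample C: σ_y = 39.92 MPa, ρ = 2275 kg/m³
  sample V: σ_y = 1630 MPa, ρ = 8009 kg/m³
  sample Y: σ_y = 203.0 MPa, ρ = 7224 kg/m³
  sample P: σ_y = 1069 MPa, ρ = 7840 kg/m³
  sample V: M = 204 kN·m/kg
  sample P: M = 136 kN·m/kg
  sample Y: M = 28.1 kN·m/kg
  sample C: M = 17.6 kN·m/kg
Highest index: sample V.

sample V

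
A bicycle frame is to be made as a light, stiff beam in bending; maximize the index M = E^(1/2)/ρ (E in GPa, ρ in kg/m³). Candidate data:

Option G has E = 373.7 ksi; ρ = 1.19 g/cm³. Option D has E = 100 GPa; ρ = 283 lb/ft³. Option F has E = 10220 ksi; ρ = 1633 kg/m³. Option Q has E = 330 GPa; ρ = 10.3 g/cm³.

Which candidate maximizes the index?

After converting to SI:
  option G: E = 2.577 GPa, ρ = 1190 kg/m³
  option D: E = 100.0 GPa, ρ = 4533 kg/m³
  option F: E = 70.46 GPa, ρ = 1633 kg/m³
  option Q: E = 330.0 GPa, ρ = 10300 kg/m³
  option F: M = 5.14×10⁻³
  option D: M = 2.21×10⁻³
  option Q: M = 1.76×10⁻³
  option G: M = 1.35×10⁻³
The maximum is for option F.

option F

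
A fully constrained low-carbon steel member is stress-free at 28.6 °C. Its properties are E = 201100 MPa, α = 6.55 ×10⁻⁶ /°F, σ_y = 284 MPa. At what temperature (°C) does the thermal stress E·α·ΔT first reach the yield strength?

E = 201100 MPa = 201.1 GPa.
α = 6.55×10⁻⁶/°F × 9/5 = 11.8×10⁻⁶/K.
E·α·ΔT = 284.0 MPa ⇒ ΔT = 284.0 / (201.1×10³ × 11.8×10⁻⁶) = 119.8 K.
T = 28.6 + 119.8 = 148.4 °C.

148 °C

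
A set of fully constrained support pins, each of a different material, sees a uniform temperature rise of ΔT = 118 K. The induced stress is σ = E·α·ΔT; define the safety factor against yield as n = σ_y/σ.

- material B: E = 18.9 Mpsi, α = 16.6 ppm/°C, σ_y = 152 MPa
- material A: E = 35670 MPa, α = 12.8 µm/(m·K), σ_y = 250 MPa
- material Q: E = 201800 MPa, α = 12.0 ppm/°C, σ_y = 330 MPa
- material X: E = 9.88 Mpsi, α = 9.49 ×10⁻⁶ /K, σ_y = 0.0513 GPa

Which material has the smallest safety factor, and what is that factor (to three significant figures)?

material B, n = 0.595

In consistent units (E in GPa, α in ×10⁻⁶/K, σ_y in MPa):
  material B: E = 130.3, α = 16.6, σ_y = 152.0 → σ = 255 MPa, n = 0.595
  material A: E = 35.67, α = 12.8, σ_y = 250.0 → σ = 53.9 MPa, n = 4.64
  material Q: E = 201.8, α = 12.0, σ_y = 330.0 → σ = 286 MPa, n = 1.15
  material X: E = 68.12, α = 9.49, σ_y = 51.30 → σ = 76.3 MPa, n = 0.673
Material B has the lowest safety factor, n = 0.595.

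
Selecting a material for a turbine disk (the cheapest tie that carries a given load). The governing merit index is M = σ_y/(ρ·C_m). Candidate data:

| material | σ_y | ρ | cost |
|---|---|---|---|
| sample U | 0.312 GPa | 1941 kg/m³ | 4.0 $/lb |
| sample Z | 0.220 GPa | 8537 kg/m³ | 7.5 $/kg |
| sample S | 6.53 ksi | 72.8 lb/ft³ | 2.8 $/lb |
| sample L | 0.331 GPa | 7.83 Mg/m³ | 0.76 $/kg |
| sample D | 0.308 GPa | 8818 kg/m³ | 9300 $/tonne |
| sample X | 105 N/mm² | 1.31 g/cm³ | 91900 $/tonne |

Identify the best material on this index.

Normalizing units and computing the index:
  sample U: σ_y = 312.0 MPa, ρ = 1941 kg/m³, cost = 8.818 $/kg
  sample Z: σ_y = 220.0 MPa, ρ = 8537 kg/m³, cost = 7.500 $/kg
  sample S: σ_y = 45.02 MPa, ρ = 1166 kg/m³, cost = 6.173 $/kg
  sample L: σ_y = 331.0 MPa, ρ = 7830 kg/m³, cost = 0.7600 $/kg
  sample D: σ_y = 308.0 MPa, ρ = 8818 kg/m³, cost = 9.300 $/kg
  sample X: σ_y = 105.0 MPa, ρ = 1310 kg/m³, cost = 91.90 $/kg
  sample L: M = 55.6 kN·m per $
  sample U: M = 18.2 kN·m per $
  sample S: M = 6.25 kN·m per $
  sample D: M = 3.76 kN·m per $
  sample Z: M = 3.44 kN·m per $
  sample X: M = 0.872 kN·m per $
Highest index: sample L.

sample L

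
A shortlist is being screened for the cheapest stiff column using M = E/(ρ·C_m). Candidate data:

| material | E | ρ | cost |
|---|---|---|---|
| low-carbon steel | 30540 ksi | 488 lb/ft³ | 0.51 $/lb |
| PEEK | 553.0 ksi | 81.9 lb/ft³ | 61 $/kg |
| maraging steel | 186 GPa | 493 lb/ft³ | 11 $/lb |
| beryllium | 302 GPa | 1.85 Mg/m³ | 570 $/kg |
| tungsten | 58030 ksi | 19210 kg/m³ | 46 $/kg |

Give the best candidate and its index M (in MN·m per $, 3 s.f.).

low-carbon steel, M = 24.0 MN·m per $

Convert each candidate to consistent units, then evaluate M:
  low-carbon steel: E = 210.6 GPa, ρ = 7817 kg/m³, cost = 1.124 $/kg
  PEEK: E = 3.813 GPa, ρ = 1312 kg/m³, cost = 61.00 $/kg
  maraging steel: E = 186.0 GPa, ρ = 7897 kg/m³, cost = 24.25 $/kg
  beryllium: E = 302.0 GPa, ρ = 1850 kg/m³, cost = 570.0 $/kg
  tungsten: E = 400.1 GPa, ρ = 19210 kg/m³, cost = 46.00 $/kg
  low-carbon steel: M = 24.0 MN·m per $
  maraging steel: M = 0.971 MN·m per $
  tungsten: M = 0.453 MN·m per $
  beryllium: M = 0.286 MN·m per $
  PEEK: M = 0.0476 MN·m per $
The maximum is for low-carbon steel.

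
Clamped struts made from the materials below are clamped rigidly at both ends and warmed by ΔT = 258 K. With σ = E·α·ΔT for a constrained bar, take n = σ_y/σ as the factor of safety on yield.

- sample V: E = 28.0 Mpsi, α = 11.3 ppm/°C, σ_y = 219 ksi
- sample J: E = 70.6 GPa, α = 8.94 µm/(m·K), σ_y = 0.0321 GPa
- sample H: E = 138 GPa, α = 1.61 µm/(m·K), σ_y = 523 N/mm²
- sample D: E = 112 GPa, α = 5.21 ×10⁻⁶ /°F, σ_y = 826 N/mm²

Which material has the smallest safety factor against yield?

With everything in SI (GPa, ×10⁻⁶/K, MPa):
  sample V: E = 193.1, α = 11.3, σ_y = 1510 → σ = 563 MPa, n = 2.68
  sample J: E = 70.60, α = 8.94, σ_y = 32.10 → σ = 163 MPa, n = 0.197
  sample H: E = 138.0, α = 1.61, σ_y = 523.0 → σ = 57.3 MPa, n = 9.12
  sample D: E = 112.0, α = 9.38, σ_y = 826.0 → σ = 271 MPa, n = 3.05
The minimum is sample J at n = 0.197.

sample J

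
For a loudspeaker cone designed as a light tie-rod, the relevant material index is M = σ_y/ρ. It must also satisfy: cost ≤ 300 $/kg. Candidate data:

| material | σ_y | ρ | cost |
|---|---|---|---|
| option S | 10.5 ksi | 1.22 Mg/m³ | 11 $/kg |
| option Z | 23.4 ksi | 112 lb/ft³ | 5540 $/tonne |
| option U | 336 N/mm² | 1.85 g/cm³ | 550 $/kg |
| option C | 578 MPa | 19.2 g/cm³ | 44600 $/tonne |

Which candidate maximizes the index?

Screen on constraints: cost ≤ 300 $/kg. Survivors: option S, option Z, option C.
Convert each candidate to consistent units, then evaluate M:
  option S: σ_y = 72.39 MPa, ρ = 1220 kg/m³
  option Z: σ_y = 161.3 MPa, ρ = 1794 kg/m³
  option C: σ_y = 578.0 MPa, ρ = 19200 kg/m³
  option Z: M = 89.9 kN·m/kg
  option S: M = 59.3 kN·m/kg
  option C: M = 30.1 kN·m/kg
The maximum is for option Z.

option Z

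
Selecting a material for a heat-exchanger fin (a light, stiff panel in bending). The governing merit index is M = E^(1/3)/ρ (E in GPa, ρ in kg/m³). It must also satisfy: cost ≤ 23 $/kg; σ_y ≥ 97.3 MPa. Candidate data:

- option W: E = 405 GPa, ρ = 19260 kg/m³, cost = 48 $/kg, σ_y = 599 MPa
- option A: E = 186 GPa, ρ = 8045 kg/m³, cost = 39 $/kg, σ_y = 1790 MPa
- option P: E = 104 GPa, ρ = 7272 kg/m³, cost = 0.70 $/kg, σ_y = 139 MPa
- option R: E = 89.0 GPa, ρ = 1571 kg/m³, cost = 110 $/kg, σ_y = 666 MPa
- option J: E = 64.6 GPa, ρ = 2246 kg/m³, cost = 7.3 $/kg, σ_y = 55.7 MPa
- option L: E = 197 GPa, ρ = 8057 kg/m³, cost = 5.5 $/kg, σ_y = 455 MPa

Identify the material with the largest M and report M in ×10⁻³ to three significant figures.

option L, M = 0.722×10⁻³

Screen on constraints: cost ≤ 23 $/kg; σ_y ≥ 97.3 MPa. Survivors: option P, option L.
Evaluate M for each candidate:
  option L: M = 0.722×10⁻³
  option P: M = 0.647×10⁻³
Highest index: option L.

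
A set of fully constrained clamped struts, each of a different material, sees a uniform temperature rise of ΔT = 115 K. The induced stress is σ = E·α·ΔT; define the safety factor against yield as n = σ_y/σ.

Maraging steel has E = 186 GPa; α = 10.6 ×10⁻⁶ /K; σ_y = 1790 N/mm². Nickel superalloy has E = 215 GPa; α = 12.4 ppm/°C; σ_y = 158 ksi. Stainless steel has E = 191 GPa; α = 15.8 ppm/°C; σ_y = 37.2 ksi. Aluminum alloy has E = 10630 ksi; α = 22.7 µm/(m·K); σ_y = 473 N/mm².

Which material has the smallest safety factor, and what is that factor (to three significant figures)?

stainless steel, n = 0.739

With everything in SI (GPa, ×10⁻⁶/K, MPa):
  maraging steel: E = 186.0, α = 10.6, σ_y = 1790 → σ = 227 MPa, n = 7.89
  nickel superalloy: E = 215.0, α = 12.4, σ_y = 1089 → σ = 307 MPa, n = 3.55
  stainless steel: E = 191.0, α = 15.8, σ_y = 256.5 → σ = 347 MPa, n = 0.739
  aluminum alloy: E = 73.29, α = 22.7, σ_y = 473.0 → σ = 191 MPa, n = 2.47
Smallest n: stainless steel with n = 0.739.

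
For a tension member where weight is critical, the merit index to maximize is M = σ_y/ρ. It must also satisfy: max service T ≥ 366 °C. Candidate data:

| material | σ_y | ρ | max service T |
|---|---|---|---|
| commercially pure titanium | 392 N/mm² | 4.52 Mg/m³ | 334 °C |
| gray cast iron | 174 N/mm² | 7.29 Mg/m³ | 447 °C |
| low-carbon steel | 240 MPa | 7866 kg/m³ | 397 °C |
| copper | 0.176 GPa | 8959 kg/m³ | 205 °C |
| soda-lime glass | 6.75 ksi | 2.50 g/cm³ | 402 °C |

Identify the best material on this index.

Screen on constraints: max service T ≥ 366 °C. Survivors: gray cast iron, low-carbon steel, soda-lime glass.
Putting every candidate on a common basis:
  gray cast iron: σ_y = 174.0 MPa, ρ = 7290 kg/m³
  low-carbon steel: σ_y = 240.0 MPa, ρ = 7866 kg/m³
  soda-lime glass: σ_y = 46.54 MPa, ρ = 2500 kg/m³
  low-carbon steel: M = 30.5 kN·m/kg
  gray cast iron: M = 23.9 kN·m/kg
  soda-lime glass: M = 18.6 kN·m/kg
The maximum is for low-carbon steel.

low-carbon steel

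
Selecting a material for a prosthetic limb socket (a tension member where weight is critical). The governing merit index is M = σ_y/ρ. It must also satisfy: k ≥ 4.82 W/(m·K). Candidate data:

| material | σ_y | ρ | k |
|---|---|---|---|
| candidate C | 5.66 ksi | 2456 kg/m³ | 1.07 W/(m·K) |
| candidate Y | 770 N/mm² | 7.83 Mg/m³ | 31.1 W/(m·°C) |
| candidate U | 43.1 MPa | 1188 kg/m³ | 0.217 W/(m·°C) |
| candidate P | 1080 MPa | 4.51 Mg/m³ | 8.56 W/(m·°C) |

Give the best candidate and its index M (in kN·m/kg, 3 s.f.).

Screen on constraints: k ≥ 4.82 W/(m·K). Survivors: candidate Y, candidate P.
After converting to SI:
  candidate Y: σ_y = 770.0 MPa, ρ = 7830 kg/m³
  candidate P: σ_y = 1080 MPa, ρ = 4510 kg/m³
  candidate P: M = 239 kN·m/kg
  candidate Y: M = 98.3 kN·m/kg
Candidate P ranks first.

candidate P, M = 239 kN·m/kg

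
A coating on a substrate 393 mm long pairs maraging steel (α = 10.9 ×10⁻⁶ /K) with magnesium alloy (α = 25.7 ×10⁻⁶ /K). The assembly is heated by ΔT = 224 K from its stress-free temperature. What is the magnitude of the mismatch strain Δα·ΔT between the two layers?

Δα = |10.9 − 25.7|×10⁻⁶/K = 14.8×10⁻⁶/K.
Mismatch strain = Δα·ΔT = 14.8×10⁻⁶ × 224.0 = 3.32×10⁻³.

3.32×10⁻³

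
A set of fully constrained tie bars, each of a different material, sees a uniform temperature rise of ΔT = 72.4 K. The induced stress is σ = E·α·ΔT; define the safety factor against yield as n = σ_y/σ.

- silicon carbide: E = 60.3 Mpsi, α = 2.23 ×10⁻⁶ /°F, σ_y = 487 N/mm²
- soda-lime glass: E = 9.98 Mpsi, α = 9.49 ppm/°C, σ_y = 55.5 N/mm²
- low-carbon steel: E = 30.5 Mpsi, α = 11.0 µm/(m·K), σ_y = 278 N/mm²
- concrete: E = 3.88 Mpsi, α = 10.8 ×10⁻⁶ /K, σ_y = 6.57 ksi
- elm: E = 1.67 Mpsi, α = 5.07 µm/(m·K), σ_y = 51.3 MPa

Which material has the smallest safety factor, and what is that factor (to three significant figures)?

soda-lime glass, n = 1.17

In consistent units (E in GPa, α in ×10⁻⁶/K, σ_y in MPa):
  silicon carbide: E = 415.8, α = 4.01, σ_y = 487.0 → σ = 121 MPa, n = 4.03
  soda-lime glass: E = 68.81, α = 9.49, σ_y = 55.50 → σ = 47.3 MPa, n = 1.17
  low-carbon steel: E = 210.3, α = 11.0, σ_y = 278.0 → σ = 167 MPa, n = 1.66
  concrete: E = 26.75, α = 10.8, σ_y = 45.30 → σ = 20.9 MPa, n = 2.17
  elm: E = 11.51, α = 5.07, σ_y = 51.30 → σ = 4.23 MPa, n = 12.1
The minimum is soda-lime glass at n = 1.17.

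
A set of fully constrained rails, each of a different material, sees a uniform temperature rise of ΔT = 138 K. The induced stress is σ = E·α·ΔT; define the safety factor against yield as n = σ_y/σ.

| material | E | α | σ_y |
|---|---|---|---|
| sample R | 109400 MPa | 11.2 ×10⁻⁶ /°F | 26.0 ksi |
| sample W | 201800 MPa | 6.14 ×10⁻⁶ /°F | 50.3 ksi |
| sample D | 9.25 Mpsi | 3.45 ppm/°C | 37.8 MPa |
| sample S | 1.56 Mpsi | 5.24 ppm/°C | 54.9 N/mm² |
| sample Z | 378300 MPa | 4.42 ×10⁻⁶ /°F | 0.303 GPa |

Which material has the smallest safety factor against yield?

With everything in SI (GPa, ×10⁻⁶/K, MPa):
  sample R: E = 109.4, α = 20.2, σ_y = 179.3 → σ = 304 MPa, n = 0.589
  sample W: E = 201.8, α = 11.1, σ_y = 346.8 → σ = 308 MPa, n = 1.13
  sample D: E = 63.78, α = 3.45, σ_y = 37.80 → σ = 30.4 MPa, n = 1.24
  sample S: E = 10.76, α = 5.24, σ_y = 54.90 → σ = 7.78 MPa, n = 7.06
  sample Z: E = 378.3, α = 7.96, σ_y = 303.0 → σ = 415 MPa, n = 0.730
The minimum is sample R at n = 0.589.

sample R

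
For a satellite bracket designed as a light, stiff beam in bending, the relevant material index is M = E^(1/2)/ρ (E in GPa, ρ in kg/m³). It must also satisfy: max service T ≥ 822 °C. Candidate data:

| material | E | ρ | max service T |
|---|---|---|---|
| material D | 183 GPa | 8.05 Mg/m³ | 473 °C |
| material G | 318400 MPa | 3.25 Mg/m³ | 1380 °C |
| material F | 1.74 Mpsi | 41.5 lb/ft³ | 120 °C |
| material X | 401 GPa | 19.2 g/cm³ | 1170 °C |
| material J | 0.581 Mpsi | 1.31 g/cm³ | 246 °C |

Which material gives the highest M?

Screen on constraints: max service T ≥ 822 °C. Survivors: material G, material X.
In SI units:
  material G: E = 318.4 GPa, ρ = 3250 kg/m³
  material X: E = 401.0 GPa, ρ = 19200 kg/m³
  material G: M = 5.49×10⁻³
  material X: M = 1.04×10⁻³
Highest index: material G.

material G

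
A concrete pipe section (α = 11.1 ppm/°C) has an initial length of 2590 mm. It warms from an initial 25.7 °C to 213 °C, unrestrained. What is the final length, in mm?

2595.4 mm

ΔT = 213 − 25.7 = 187.3 K.
ΔL = α·L₀·ΔT = 11.1×10⁻⁶ × 2590 mm × 187.3 K = 5.38 mm.
L = L₀ + ΔL = 2590 + 5.38 = 2595.4 mm.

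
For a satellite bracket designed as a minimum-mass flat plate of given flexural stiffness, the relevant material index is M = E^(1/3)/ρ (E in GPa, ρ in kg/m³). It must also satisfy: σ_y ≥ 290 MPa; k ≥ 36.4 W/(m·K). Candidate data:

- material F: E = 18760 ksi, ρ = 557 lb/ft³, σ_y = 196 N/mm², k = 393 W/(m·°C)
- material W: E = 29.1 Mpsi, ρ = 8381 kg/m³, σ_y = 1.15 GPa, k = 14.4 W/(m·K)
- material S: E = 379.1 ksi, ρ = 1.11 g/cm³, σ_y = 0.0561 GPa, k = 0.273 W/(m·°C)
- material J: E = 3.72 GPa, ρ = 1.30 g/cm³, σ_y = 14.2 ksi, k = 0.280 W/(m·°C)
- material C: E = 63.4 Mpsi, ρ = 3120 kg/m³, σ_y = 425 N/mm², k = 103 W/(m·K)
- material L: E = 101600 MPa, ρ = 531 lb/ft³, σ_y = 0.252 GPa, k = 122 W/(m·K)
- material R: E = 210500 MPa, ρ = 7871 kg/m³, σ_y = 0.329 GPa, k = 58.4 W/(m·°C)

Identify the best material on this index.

Screen on constraints: σ_y ≥ 290 MPa; k ≥ 36.4 W/(m·K). Survivors: material C, material R.
In SI units:
  material C: E = 437.1 GPa, ρ = 3120 kg/m³
  material R: E = 210.5 GPa, ρ = 7871 kg/m³
  material C: M = 2.43×10⁻³
  material R: M = 0.756×10⁻³
Material C has the largest M.

material C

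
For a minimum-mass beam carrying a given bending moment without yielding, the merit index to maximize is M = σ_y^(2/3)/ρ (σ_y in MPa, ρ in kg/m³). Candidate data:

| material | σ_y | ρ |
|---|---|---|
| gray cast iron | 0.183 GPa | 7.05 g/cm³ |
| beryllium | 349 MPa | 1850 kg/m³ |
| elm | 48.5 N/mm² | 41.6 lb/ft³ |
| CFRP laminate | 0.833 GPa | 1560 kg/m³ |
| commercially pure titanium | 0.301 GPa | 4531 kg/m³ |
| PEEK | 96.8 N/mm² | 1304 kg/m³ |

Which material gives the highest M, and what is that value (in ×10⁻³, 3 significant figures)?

Convert each candidate to consistent units, then evaluate M:
  gray cast iron: σ_y = 183.0 MPa, ρ = 7050 kg/m³
  beryllium: σ_y = 349.0 MPa, ρ = 1850 kg/m³
  elm: σ_y = 48.50 MPa, ρ = 666.4 kg/m³
  CFRP laminate: σ_y = 833.0 MPa, ρ = 1560 kg/m³
  commercially pure titanium: σ_y = 301.0 MPa, ρ = 4531 kg/m³
  PEEK: σ_y = 96.80 MPa, ρ = 1304 kg/m³
  CFRP laminate: M = 56.8×10⁻³
  beryllium: M = 26.8×10⁻³
  elm: M = 20.0×10⁻³
  PEEK: M = 16.2×10⁻³
  commercially pure titanium: M = 9.91×10⁻³
  gray cast iron: M = 4.57×10⁻³
CFRP laminate has the largest M.

CFRP laminate, M = 56.8×10⁻³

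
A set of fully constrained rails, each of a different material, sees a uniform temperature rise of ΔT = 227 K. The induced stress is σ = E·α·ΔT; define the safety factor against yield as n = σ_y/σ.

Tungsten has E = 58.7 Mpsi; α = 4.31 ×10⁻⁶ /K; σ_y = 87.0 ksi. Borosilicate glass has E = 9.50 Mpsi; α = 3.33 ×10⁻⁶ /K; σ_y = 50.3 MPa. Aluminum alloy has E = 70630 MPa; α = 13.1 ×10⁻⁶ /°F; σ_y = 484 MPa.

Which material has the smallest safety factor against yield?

borosilicate glass

Converting E to GPa, α to ×10⁻⁶/K, σ_y to MPa, then σ and n for each:
  tungsten: E = 404.7, α = 4.31, σ_y = 599.8 → σ = 396 MPa, n = 1.51
  borosilicate glass: E = 65.50, α = 3.33, σ_y = 50.30 → σ = 49.5 MPa, n = 1.02
  aluminum alloy: E = 70.63, α = 23.6, σ_y = 484.0 → σ = 378 MPa, n = 1.28
The minimum is borosilicate glass at n = 1.02.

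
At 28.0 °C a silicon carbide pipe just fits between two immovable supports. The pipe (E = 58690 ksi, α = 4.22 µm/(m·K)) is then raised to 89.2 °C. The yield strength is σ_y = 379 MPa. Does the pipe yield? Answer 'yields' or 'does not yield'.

E = 58690 ksi = 404.7 GPa.
ΔT = 61.20 K. Constrained thermal stress σ = E·α·ΔT = 404.7×10³ MPa × 4.22×10⁻⁶ × 61.20 = 105 MPa (compressive).
Compare to σ_y = 379 MPa: σ < σ_y, so it does not yield.

does not yield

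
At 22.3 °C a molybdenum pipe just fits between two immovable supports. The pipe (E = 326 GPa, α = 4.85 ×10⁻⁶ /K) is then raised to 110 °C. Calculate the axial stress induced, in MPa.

139 MPa

ΔT = 87.70 K. Constrained thermal stress σ = E·α·ΔT = 326.0×10³ MPa × 4.85×10⁻⁶ × 87.70 = 139 MPa (compressive).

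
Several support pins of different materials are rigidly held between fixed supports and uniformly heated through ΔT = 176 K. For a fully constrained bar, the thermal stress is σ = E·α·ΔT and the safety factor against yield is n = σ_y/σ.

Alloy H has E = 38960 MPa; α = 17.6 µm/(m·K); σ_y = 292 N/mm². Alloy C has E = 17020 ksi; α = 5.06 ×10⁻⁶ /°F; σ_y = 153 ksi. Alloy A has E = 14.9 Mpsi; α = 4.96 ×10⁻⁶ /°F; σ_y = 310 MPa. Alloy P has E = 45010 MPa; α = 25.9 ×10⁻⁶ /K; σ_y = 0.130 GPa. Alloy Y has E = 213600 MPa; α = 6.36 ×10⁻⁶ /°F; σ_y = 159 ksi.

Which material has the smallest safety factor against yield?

In consistent units (E in GPa, α in ×10⁻⁶/K, σ_y in MPa):
  alloy H: E = 38.96, α = 17.6, σ_y = 292.0 → σ = 121 MPa, n = 2.42
  alloy C: E = 117.3, α = 9.11, σ_y = 1055 → σ = 188 MPa, n = 5.61
  alloy A: E = 102.7, α = 8.93, σ_y = 310.0 → σ = 161 MPa, n = 1.92
  alloy P: E = 45.01, α = 25.9, σ_y = 130.0 → σ = 205 MPa, n = 0.634
  alloy Y: E = 213.6, α = 11.4, σ_y = 1096 → σ = 430 MPa, n = 2.55
Smallest n: alloy P with n = 0.634.

alloy P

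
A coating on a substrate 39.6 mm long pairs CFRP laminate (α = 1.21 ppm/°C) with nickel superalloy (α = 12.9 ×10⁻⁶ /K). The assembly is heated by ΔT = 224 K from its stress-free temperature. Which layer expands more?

nickel superalloy

α(CFRP laminate) = 1.21×10⁻⁶/K vs α(nickel superalloy) = 12.9×10⁻⁶/K.
Higher α expands more for the same ΔT: nickel superalloy.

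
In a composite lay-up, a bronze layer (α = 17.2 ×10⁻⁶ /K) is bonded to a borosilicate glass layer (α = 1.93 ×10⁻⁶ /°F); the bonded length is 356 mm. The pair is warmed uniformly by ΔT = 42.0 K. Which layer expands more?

bronze

borosilicate glass: α = 1.93×10⁻⁶/°F × 9/5 = 3.47×10⁻⁶/K.
α(bronze) = 17.2×10⁻⁶/K vs α(borosilicate glass) = 3.47×10⁻⁶/K.
Higher α expands more for the same ΔT: bronze.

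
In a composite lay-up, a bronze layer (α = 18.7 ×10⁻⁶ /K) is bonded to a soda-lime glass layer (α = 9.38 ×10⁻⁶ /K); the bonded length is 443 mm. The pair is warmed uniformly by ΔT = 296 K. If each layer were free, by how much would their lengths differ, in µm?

Δα = |18.7 − 9.38|×10⁻⁶/K = 9.32×10⁻⁶/K.
ΔL_mismatch = Δα·L·ΔT = 9.32×10⁻⁶ × 443.0 mm × 296.0 K = 1220 µm.

1220 µm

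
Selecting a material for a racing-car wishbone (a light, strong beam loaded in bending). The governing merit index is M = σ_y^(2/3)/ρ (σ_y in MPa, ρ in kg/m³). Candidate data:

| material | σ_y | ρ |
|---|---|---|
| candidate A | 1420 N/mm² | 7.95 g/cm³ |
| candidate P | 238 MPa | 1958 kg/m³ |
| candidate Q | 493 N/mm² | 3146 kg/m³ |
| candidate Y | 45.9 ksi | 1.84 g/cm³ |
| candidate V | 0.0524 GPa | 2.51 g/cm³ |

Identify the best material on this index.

candidate Y

Convert each candidate to consistent units, then evaluate M:
  candidate A: σ_y = 1420 MPa, ρ = 7950 kg/m³
  candidate P: σ_y = 238.0 MPa, ρ = 1958 kg/m³
  candidate Q: σ_y = 493.0 MPa, ρ = 3146 kg/m³
  candidate Y: σ_y = 316.5 MPa, ρ = 1840 kg/m³
  candidate V: σ_y = 52.40 MPa, ρ = 2510 kg/m³
  candidate Y: M = 25.2×10⁻³
  candidate Q: M = 19.8×10⁻³
  candidate P: M = 19.6×10⁻³
  candidate A: M = 15.9×10⁻³
  candidate V: M = 5.58×10⁻³
Highest index: candidate Y.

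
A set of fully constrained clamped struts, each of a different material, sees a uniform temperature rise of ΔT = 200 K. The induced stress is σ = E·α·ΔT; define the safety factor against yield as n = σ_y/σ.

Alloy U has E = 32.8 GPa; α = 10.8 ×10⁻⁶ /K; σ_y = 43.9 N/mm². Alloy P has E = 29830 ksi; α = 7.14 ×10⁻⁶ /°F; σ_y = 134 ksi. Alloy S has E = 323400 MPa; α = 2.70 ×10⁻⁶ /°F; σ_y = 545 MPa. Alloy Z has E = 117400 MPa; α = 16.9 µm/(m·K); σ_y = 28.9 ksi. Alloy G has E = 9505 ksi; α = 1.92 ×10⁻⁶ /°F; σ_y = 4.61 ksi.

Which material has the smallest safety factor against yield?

Converting E to GPa, α to ×10⁻⁶/K, σ_y to MPa, then σ and n for each:
  alloy U: E = 32.80, α = 10.8, σ_y = 43.90 → σ = 70.8 MPa, n = 0.620
  alloy P: E = 205.7, α = 12.9, σ_y = 923.9 → σ = 529 MPa, n = 1.75
  alloy S: E = 323.4, α = 4.86, σ_y = 545.0 → σ = 314 MPa, n = 1.73
  alloy Z: E = 117.4, α = 16.9, σ_y = 199.3 → σ = 397 MPa, n = 0.502
  alloy G: E = 65.53, α = 3.46, σ_y = 31.78 → σ = 45.3 MPa, n = 0.702
Alloy Z has the lowest safety factor, n = 0.502.

alloy Z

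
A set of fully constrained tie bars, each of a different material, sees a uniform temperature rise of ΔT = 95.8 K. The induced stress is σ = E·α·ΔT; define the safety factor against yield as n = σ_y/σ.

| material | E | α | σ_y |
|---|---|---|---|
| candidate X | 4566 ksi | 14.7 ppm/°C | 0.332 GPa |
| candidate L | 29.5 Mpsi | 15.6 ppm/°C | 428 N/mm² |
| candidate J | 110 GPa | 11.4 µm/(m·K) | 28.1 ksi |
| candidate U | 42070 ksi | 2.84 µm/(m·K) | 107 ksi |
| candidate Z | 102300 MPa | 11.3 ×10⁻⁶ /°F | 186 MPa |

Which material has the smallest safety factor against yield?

candidate Z

In consistent units (E in GPa, α in ×10⁻⁶/K, σ_y in MPa):
  candidate X: E = 31.48, α = 14.7, σ_y = 332.0 → σ = 44.3 MPa, n = 7.49
  candidate L: E = 203.4, α = 15.6, σ_y = 428.0 → σ = 304 MPa, n = 1.41
  candidate J: E = 110.0, α = 11.4, σ_y = 193.7 → σ = 120 MPa, n = 1.61
  candidate U: E = 290.1, α = 2.84, σ_y = 737.7 → σ = 78.9 MPa, n = 9.35
  candidate Z: E = 102.3, α = 20.3, σ_y = 186.0 → σ = 199 MPa, n = 0.933
The minimum is candidate Z at n = 0.933.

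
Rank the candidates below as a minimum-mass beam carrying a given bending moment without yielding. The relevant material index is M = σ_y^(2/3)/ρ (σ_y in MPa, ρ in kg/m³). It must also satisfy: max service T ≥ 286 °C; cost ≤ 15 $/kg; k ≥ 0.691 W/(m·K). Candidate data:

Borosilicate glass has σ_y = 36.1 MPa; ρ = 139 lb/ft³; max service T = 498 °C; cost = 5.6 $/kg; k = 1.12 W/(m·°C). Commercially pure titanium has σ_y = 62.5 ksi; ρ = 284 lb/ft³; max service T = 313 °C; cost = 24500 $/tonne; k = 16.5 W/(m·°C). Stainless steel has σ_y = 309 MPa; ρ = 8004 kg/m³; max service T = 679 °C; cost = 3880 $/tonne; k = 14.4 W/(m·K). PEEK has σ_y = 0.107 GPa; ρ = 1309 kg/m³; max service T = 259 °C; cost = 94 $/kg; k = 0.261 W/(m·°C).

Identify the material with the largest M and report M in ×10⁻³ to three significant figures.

Screen on constraints: max service T ≥ 286 °C; cost ≤ 15 $/kg; k ≥ 0.691 W/(m·K). Survivors: borosilicate glass, stainless steel.
Putting every candidate on a common basis:
  borosilicate glass: σ_y = 36.10 MPa, ρ = 2227 kg/m³
  stainless steel: σ_y = 309.0 MPa, ρ = 8004 kg/m³
  stainless steel: M = 5.71×10⁻³
  borosilicate glass: M = 4.91×10⁻³
The maximum is for stainless steel.

stainless steel, M = 5.71×10⁻³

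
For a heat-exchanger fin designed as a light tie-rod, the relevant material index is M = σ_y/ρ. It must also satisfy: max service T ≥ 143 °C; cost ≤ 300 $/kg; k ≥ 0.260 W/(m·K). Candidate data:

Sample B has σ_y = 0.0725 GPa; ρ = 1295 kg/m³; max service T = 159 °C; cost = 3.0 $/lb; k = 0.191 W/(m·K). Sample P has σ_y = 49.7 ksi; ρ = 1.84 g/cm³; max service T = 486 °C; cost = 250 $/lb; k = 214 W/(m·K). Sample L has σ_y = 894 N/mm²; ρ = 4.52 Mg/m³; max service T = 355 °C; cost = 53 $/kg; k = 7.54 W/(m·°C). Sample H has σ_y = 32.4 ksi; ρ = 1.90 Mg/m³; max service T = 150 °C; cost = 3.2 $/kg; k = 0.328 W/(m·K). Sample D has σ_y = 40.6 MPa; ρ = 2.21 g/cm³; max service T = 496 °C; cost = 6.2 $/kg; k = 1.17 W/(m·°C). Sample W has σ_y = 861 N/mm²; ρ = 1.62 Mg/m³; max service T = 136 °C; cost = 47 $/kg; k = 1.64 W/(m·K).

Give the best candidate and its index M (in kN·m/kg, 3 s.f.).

Screen on constraints: max service T ≥ 143 °C; cost ≤ 300 $/kg; k ≥ 0.260 W/(m·K). Survivors: sample L, sample H, sample D.
In SI units:
  sample L: σ_y = 894.0 MPa, ρ = 4520 kg/m³
  sample H: σ_y = 223.4 MPa, ρ = 1900 kg/m³
  sample D: σ_y = 40.60 MPa, ρ = 2210 kg/m³
  sample L: M = 198 kN·m/kg
  sample H: M = 118 kN·m/kg
  sample D: M = 18.4 kN·m/kg
Sample L has the largest M.

sample L, M = 198 kN·m/kg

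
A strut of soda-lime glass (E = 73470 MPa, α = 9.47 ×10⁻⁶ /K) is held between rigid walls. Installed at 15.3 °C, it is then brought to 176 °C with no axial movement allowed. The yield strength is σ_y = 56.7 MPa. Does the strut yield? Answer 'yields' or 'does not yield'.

E = 73470 MPa = 73.47 GPa.
ΔT = 160.7 K. Constrained thermal stress σ = E·α·ΔT = 73.47×10³ MPa × 9.47×10⁻⁶ × 160.7 = 112 MPa (compressive).
Compare to σ_y = 56.7 MPa: σ ≥ σ_y, so it yields.

yields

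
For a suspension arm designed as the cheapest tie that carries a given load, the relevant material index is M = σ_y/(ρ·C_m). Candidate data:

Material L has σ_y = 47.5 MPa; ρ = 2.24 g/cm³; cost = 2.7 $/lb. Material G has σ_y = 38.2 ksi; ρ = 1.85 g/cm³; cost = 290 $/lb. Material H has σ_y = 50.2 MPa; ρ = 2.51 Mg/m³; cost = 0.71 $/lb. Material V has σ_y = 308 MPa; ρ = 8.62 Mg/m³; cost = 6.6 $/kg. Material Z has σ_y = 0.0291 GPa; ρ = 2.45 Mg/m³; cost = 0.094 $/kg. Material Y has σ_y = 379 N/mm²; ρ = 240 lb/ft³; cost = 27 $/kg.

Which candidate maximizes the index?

Putting every candidate on a common basis:
  material L: σ_y = 47.50 MPa, ρ = 2240 kg/m³, cost = 5.952 $/kg
  material G: σ_y = 263.4 MPa, ρ = 1850 kg/m³, cost = 639.3 $/kg
  material H: σ_y = 50.20 MPa, ρ = 2510 kg/m³, cost = 1.565 $/kg
  material V: σ_y = 308.0 MPa, ρ = 8620 kg/m³, cost = 6.600 $/kg
  material Z: σ_y = 29.10 MPa, ρ = 2450 kg/m³, cost = 0.09400 $/kg
  material Y: σ_y = 379.0 MPa, ρ = 3844 kg/m³, cost = 27.00 $/kg
  material Z: M = 126 kN·m per $
  material H: M = 12.8 kN·m per $
  material V: M = 5.41 kN·m per $
  material Y: M = 3.65 kN·m per $
  material L: M = 3.56 kN·m per $
  material G: M = 0.223 kN·m per $
Highest index: material Z.

material Z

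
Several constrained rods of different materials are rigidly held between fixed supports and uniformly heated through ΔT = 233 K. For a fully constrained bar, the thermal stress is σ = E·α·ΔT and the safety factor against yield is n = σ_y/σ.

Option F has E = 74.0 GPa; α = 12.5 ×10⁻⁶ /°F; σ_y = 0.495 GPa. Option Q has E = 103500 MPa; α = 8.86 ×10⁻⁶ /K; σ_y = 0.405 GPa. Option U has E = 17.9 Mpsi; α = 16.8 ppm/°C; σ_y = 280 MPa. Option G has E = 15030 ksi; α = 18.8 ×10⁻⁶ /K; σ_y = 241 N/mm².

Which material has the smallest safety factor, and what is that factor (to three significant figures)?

option G, n = 0.531

With everything in SI (GPa, ×10⁻⁶/K, MPa):
  option F: E = 74.00, α = 22.5, σ_y = 495.0 → σ = 388 MPa, n = 1.28
  option Q: E = 103.5, α = 8.86, σ_y = 405.0 → σ = 214 MPa, n = 1.90
  option U: E = 123.4, α = 16.8, σ_y = 280.0 → σ = 483 MPa, n = 0.580
  option G: E = 103.6, α = 18.8, σ_y = 241.0 → σ = 454 MPa, n = 0.531
Option G has the lowest safety factor, n = 0.531.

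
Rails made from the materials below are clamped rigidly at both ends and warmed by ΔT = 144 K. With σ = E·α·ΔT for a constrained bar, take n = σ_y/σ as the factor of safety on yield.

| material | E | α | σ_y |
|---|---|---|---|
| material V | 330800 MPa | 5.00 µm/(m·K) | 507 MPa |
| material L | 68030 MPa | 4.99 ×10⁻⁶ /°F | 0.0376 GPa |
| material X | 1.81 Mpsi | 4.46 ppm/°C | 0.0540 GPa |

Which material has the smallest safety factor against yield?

In consistent units (E in GPa, α in ×10⁻⁶/K, σ_y in MPa):
  material V: E = 330.8, α = 5.00, σ_y = 507.0 → σ = 238 MPa, n = 2.13
  material L: E = 68.03, α = 8.98, σ_y = 37.60 → σ = 88.0 MPa, n = 0.427
  material X: E = 12.48, α = 4.46, σ_y = 54.00 → σ = 8.01 MPa, n = 6.74
The minimum is material L at n = 0.427.

material L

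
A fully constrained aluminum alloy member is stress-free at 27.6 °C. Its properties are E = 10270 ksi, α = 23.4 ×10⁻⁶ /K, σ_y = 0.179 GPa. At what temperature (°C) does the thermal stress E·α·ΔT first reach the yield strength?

136 °C

E = 10270 ksi = 70.81 GPa.
σ_y = 0.179 GPa = 179.0 MPa.
E·α·ΔT = 179.0 MPa ⇒ ΔT = 179.0 / (70.81×10³ × 23.4×10⁻⁶) = 108.0 K.
T = 27.6 + 108.0 = 135.6 °C.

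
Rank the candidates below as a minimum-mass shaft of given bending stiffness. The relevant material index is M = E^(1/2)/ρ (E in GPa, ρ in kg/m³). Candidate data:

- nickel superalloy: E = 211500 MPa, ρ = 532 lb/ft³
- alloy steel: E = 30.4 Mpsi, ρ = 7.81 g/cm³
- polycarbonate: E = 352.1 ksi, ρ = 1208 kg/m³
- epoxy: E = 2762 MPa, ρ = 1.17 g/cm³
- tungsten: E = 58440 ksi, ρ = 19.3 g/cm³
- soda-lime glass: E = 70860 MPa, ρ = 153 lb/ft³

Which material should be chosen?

Normalizing units and computing the index:
  nickel superalloy: E = 211.5 GPa, ρ = 8522 kg/m³
  alloy steel: E = 209.6 GPa, ρ = 7810 kg/m³
  polycarbonate: E = 2.428 GPa, ρ = 1208 kg/m³
  epoxy: E = 2.762 GPa, ρ = 1170 kg/m³
  tungsten: E = 402.9 GPa, ρ = 19300 kg/m³
  soda-lime glass: E = 70.86 GPa, ρ = 2451 kg/m³
  soda-lime glass: M = 3.43×10⁻³
  alloy steel: M = 1.85×10⁻³
  nickel superalloy: M = 1.71×10⁻³
  epoxy: M = 1.42×10⁻³
  polycarbonate: M = 1.29×10⁻³
  tungsten: M = 1.04×10⁻³
Soda-lime glass has the largest M.

soda-lime glass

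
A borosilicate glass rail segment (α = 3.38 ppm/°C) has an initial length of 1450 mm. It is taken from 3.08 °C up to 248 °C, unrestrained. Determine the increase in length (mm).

1.20 mm

ΔT = 248 − 3.08 = 244.9 K.
ΔL = α·L₀·ΔT = 3.38×10⁻⁶ × 1450 mm × 244.9 K = 1.20 mm.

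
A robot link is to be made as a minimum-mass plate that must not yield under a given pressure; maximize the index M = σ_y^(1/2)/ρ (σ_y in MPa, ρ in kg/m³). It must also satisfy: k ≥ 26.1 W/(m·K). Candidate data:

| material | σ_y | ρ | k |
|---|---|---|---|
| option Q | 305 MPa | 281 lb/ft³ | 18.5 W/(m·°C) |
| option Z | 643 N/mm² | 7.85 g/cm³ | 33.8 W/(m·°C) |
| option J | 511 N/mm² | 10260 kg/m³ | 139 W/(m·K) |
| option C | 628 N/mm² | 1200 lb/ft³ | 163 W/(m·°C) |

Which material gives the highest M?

Screen on constraints: k ≥ 26.1 W/(m·K). Survivors: option Z, option J, option C.
Putting every candidate on a common basis:
  option Z: σ_y = 643.0 MPa, ρ = 7850 kg/m³
  option J: σ_y = 511.0 MPa, ρ = 10260 kg/m³
  option C: σ_y = 628.0 MPa, ρ = 19220 kg/m³
  option Z: M = 3.23×10⁻³
  option J: M = 2.20×10⁻³
  option C: M = 1.30×10⁻³
Option Z has the largest M.

option Z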